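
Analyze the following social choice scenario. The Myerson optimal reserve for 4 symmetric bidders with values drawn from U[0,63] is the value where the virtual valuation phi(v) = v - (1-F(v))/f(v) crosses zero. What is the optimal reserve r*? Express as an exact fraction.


Step 1: For U[0,63], F(v) = v/63 and f(v) = 1/63
Step 2: phi(v) = v - (1 - v/63)/(1/63) = v - (63 - v) = 2v - 63
Step 3: Set phi(r*) = 0: 2r* - 63 = 0
Step 4: r* = 63/2 (the number of bidders n = 4 does not enter)

63/2


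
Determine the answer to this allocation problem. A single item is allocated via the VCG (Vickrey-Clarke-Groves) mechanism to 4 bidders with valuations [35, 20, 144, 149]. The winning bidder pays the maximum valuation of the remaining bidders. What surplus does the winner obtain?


Step 1: The winner is the agent with the highest value: agent 3 with value 149
Step 2: Values of other agents: [35, 20, 144]
Step 3: VCG payment = max of others' values = 144
Step 4: Surplus = 149 - 144 = 5

5


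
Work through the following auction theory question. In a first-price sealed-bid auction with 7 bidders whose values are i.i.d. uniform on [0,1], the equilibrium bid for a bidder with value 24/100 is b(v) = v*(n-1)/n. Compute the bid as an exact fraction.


Step 1: The symmetric BNE bidding function is b(v) = v * (n-1) / n
Step 2: Substitute v = 6/25 and n = 7
Step 3: b = 6/25 * 6/7
Step 4: b = 36/175

36/175


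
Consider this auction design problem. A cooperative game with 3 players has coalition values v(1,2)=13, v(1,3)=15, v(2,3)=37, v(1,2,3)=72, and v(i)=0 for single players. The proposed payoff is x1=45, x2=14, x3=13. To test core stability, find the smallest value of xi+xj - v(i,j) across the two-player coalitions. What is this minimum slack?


Step 1: Slack for coalition (1,2): x1+x2 - v12 = 59 - 13 = 46
Step 2: Slack for coalition (1,3): x1+x3 - v13 = 58 - 15 = 43
Step 3: Slack for coalition (2,3): x2+x3 - v23 = 27 - 37 = -10
Step 4: Minimum slack = min(46, 43, -10) = -10, attained by (2,3); coalition (2,3) can block (slack < 0), so the allocation is not in the core

-10


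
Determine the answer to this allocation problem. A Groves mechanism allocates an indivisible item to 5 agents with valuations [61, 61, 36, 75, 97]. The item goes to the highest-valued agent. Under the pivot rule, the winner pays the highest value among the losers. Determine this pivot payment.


Step 1: The efficient winner is agent 4 with value 97
Step 2: Other agents' values: [61, 61, 36, 75]
Step 3: Pivot payment = max(others) = 75
Step 4: The winner pays 75

75


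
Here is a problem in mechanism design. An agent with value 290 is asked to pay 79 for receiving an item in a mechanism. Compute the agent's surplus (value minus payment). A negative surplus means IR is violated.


Step 1: Surplus = value - payment = 290 - 79 = 211
Step 2: IR is satisfied (surplus >= 0)

211


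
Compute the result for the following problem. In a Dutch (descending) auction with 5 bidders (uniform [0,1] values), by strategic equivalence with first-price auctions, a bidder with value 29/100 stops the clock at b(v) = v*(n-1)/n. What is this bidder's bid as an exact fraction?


Step 1: Dutch auctions are strategically equivalent to first-price auctions
Step 2: The equilibrium bid is b(v) = v*(n-1)/n
Step 3: b = 29/100 * 4/5
Step 4: b = 29/125

29/125


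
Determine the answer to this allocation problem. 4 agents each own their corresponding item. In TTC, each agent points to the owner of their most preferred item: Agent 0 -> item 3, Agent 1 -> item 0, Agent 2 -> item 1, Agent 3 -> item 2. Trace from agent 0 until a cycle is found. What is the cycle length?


Step 1: Trace the pointer graph from agent 0: 0 -> 3 -> 2 -> 1 -> 0
Step 2: A cycle is detected when we revisit agent 0
Step 3: The cycle is: 0 -> 3 -> 2 -> 1 -> 0
Step 4: Cycle length = 4

4


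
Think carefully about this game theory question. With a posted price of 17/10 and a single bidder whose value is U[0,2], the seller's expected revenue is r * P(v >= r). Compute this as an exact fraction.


Step 1: Posted price r = 17/10, value support [0,2]
Step 2: P(v >= r) = (2 - 17/10)/2 = 3/20
Step 3: Expected revenue = r * P(v >= r) = 17/10 * 3/20
Step 4: Revenue = 51/200

51/200


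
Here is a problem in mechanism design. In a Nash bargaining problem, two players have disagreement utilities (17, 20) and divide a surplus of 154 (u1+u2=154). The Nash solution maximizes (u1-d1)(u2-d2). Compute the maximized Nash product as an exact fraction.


Step 1: The Nash solution splits surplus symmetrically above the disagreement point
Step 2: u1 = (total + d1 - d2)/2 = (154 + 17 - 20)/2 = 151/2
Step 3: u2 = (total - d1 + d2)/2 = (154 - 17 + 20)/2 = 157/2
Step 4: Nash product = (151/2 - 17) * (157/2 - 20)
Step 5: = 117/2 * 117/2 = 13689/4

13689/4


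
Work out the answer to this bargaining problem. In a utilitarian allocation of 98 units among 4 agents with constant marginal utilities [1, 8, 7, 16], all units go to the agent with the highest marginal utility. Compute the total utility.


Step 1: The marginal utilities are [1, 8, 7, 16]
Step 2: The highest marginal utility is 16
Step 3: All 98 units go to that agent
Step 4: Total utility = 16 * 98 = 1568

1568


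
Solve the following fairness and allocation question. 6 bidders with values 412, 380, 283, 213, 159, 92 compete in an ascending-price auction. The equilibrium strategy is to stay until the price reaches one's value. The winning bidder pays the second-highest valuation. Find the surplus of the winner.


Step 1: Identify the highest value: 412
Step 2: Identify the second-highest value: 380
Step 3: The final price = second-highest value = 380
Step 4: Surplus = 412 - 380 = 32

32


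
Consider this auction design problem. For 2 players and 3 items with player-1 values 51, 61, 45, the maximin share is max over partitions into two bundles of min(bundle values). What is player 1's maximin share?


Step 1: Item values = 51, 61, 45
Step 2: Enumerate all 2-bundle partitions and take the smaller bundle:
  Partition 1: {51} vs {61,45} -> bundles 51, 106; min = 51
  Partition 2: {61} vs {51,45} -> bundles 61, 96; min = 61
  Partition 3: {45} vs {51,61} -> bundles 45, 112; min = 45
Step 3: MMS = max(51, 61, 45) = 61

61


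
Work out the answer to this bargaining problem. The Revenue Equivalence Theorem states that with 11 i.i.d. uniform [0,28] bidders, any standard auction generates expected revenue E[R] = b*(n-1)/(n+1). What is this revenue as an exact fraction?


Step 1: By Revenue Equivalence, expected revenue = b*(n-1)/(n+1)
Step 2: Substituting n = 11, b = 28
Step 3: Revenue = 28*(11-1)/(11+1) = 28*10/12
Step 4: Revenue = 280/12 = 70/3

70/3


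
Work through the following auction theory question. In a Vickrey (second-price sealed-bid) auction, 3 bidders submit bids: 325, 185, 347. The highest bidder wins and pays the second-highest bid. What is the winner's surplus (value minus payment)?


Step 1: Sort bids in descending order: 347, 325, 185
Step 2: The winning bid is the highest: 347
Step 3: The payment equals the second-highest bid: 325
Step 4: Surplus = winner's bid - payment = 347 - 325 = 22

22


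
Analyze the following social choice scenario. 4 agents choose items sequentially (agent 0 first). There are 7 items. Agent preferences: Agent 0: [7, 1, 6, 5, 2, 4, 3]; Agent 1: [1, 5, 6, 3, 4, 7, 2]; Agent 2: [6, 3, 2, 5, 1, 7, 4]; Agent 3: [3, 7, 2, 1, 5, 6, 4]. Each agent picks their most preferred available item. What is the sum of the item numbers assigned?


Step 1: Agent 0 picks item 7
Step 2: Agent 1 picks item 1
Step 3: Agent 2 picks item 6
Step 4: Agent 3 picks item 3
Step 5: Sum = 7 + 1 + 6 + 3 = 17

17


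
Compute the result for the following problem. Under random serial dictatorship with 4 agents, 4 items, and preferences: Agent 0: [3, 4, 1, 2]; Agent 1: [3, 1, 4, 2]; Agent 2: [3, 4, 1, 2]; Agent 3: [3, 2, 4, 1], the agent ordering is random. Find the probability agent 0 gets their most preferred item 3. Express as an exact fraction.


Step 1: Agent 0 wants item 3
Step 2: There are 24 possible orderings of agents
Step 3: In 6 orderings, agent 0 gets item 3
Step 4: Probability = 6/24 = 1/4

1/4


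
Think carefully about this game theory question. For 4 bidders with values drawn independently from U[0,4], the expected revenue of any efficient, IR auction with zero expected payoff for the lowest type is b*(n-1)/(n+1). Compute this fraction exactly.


Step 1: By Revenue Equivalence, expected revenue = b*(n-1)/(n+1)
Step 2: Substituting n = 4, b = 4
Step 3: Revenue = 4*(4-1)/(4+1) = 4*3/5
Step 4: Revenue = 12/5

12/5


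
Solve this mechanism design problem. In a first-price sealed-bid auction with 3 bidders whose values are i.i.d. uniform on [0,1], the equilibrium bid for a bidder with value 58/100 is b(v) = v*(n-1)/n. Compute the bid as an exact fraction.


Step 1: The symmetric BNE bidding function is b(v) = v * (n-1) / n
Step 2: Substitute v = 29/50 and n = 3
Step 3: b = 29/50 * 2/3
Step 4: b = 29/75

29/75


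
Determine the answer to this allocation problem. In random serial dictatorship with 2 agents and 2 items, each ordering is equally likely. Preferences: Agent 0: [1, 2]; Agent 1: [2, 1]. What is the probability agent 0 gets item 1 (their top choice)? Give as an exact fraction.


Step 1: Agent 0 wants item 1
Step 2: There are 2 possible orderings of agents
Step 3: In 2 orderings, agent 0 gets item 1
Step 4: Probability = 2/2 = 1

1


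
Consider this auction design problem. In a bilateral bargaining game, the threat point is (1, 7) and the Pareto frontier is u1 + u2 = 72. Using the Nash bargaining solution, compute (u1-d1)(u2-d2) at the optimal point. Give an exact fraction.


Step 1: The Nash solution splits surplus symmetrically above the disagreement point
Step 2: u1 = (total + d1 - d2)/2 = (72 + 1 - 7)/2 = 33
Step 3: u2 = (total - d1 + d2)/2 = (72 - 1 + 7)/2 = 39
Step 4: Nash product = (33 - 1) * (39 - 7)
Step 5: = 32 * 32 = 1024

1024


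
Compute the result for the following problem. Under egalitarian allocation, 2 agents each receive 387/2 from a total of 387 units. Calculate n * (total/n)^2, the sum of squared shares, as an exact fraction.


Step 1: Each agent's share = 387/2
Step 2: Square of each share = (387/2)^2 = 149769/4
Step 3: Sum of squares = 2 * 149769/4 = 149769/2

149769/2


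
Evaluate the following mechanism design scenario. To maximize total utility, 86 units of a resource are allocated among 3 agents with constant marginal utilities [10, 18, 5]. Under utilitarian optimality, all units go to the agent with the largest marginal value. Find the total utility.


Step 1: The marginal utilities are [10, 18, 5]
Step 2: The highest marginal utility is 18
Step 3: All 86 units go to that agent
Step 4: Total utility = 18 * 86 = 1548

1548


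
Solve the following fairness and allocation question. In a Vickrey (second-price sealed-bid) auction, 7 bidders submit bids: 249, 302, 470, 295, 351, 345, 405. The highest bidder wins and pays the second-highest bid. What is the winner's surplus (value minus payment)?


Step 1: Sort bids in descending order: 470, 405, 351, 345, 302, 295, 249
Step 2: The winning bid is the highest: 470
Step 3: The payment equals the second-highest bid: 405
Step 4: Surplus = winner's bid - payment = 470 - 405 = 65

65


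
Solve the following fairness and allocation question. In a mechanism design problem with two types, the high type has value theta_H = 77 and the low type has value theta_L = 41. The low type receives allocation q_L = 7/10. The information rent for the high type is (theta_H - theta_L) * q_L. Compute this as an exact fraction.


Step 1: theta_H - theta_L = 77 - 41 = 36
Step 2: Information rent = (theta_H - theta_L) * q_L
Step 3: = 36 * 7/10
Step 4: = 126/5

126/5


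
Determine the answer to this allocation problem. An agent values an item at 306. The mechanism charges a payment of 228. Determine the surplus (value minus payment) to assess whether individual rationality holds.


Step 1: Surplus = value - payment = 306 - 228 = 78
Step 2: IR is satisfied (surplus >= 0)

78


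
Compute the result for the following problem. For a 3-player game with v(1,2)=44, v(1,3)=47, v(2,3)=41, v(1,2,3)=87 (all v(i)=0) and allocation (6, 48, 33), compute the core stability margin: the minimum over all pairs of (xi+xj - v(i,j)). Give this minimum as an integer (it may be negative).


Step 1: Slack for coalition (1,2): x1+x2 - v12 = 54 - 44 = 10
Step 2: Slack for coalition (1,3): x1+x3 - v13 = 39 - 47 = -8
Step 3: Slack for coalition (2,3): x2+x3 - v23 = 81 - 41 = 40
Step 4: Minimum slack = min(10, -8, 40) = -8, attained by (1,3); coalition (1,3) can block (slack < 0), so the allocation is not in the core

-8


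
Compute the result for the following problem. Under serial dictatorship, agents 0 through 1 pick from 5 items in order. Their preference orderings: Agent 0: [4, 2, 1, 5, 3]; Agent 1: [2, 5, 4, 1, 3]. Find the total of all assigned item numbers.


Step 1: Agent 0 picks item 4
Step 2: Agent 1 picks item 2
Step 3: Sum = 4 + 2 = 6

6


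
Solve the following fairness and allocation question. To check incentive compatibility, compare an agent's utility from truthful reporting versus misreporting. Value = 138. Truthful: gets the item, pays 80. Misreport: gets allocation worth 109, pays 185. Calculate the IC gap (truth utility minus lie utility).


Step 1: U(truth) = value - payment = 138 - 80 = 58
Step 2: U(lie) = allocation - payment = 109 - 185 = -76
Step 3: IC gap = 58 - (-76) = 134

134


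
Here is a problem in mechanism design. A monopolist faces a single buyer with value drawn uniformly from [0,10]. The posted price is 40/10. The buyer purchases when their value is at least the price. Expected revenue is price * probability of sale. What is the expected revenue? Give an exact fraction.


Step 1: Posted price r = 4, value support [0,10]
Step 2: P(v >= r) = (10 - 4)/10 = 3/5
Step 3: Expected revenue = r * P(v >= r) = 4 * 3/5
Step 4: Revenue = 12/5

12/5


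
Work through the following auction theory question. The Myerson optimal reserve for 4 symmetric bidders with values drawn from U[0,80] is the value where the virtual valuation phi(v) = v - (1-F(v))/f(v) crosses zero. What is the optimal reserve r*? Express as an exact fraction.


Step 1: For U[0,80], F(v) = v/80 and f(v) = 1/80
Step 2: phi(v) = v - (1 - v/80)/(1/80) = v - (80 - v) = 2v - 80
Step 3: Set phi(r*) = 0: 2r* - 80 = 0
Step 4: r* = 80/2 = 40 (the number of bidders n = 4 does not enter)

40


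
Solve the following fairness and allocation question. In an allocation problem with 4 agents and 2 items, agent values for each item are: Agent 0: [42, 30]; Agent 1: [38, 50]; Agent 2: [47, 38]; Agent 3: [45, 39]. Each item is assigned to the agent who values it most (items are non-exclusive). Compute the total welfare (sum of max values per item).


Step 1: For each item, find the maximum value among all agents.
Step 2: Item 0 -> Agent 2 (value 47)
Step 3: Item 1 -> Agent 1 (value 50)
Step 4: Total welfare = 47 + 50 = 97

97


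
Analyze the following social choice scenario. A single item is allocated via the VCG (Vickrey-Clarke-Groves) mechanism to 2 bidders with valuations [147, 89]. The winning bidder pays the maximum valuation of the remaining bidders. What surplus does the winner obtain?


Step 1: The winner is the agent with the highest value: agent 0 with value 147
Step 2: Values of other agents: [89]
Step 3: VCG payment = max of others' values = 89
Step 4: Surplus = 147 - 89 = 58

58


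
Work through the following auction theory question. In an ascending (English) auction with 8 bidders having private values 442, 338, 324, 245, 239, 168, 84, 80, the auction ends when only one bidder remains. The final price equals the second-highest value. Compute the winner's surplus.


Step 1: Identify the highest value: 442
Step 2: Identify the second-highest value: 338
Step 3: The final price = second-highest value = 338
Step 4: Surplus = 442 - 338 = 104

104


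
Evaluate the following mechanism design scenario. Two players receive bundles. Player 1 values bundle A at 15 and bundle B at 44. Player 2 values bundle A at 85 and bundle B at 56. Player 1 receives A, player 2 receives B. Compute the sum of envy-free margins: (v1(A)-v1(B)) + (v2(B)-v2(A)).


Step 1: Player 1's margin = v1(A) - v1(B) = 15 - 44 = -29
Step 2: Player 2's margin = v2(B) - v2(A) = 56 - 85 = -29
Step 3: Total margin = -29 + -29 = -58

-58


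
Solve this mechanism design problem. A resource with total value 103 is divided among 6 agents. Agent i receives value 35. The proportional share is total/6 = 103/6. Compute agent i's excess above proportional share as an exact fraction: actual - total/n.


Step 1: Proportional share = 103/6
Step 2: Agent's actual allocation = 35
Step 3: Excess = 35 - 103/6 = 107/6

107/6


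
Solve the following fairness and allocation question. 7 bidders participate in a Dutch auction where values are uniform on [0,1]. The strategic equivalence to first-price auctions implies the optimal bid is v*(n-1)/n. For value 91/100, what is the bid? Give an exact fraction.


Step 1: Dutch auctions are strategically equivalent to first-price auctions
Step 2: The equilibrium bid is b(v) = v*(n-1)/n
Step 3: b = 91/100 * 6/7
Step 4: b = 39/50

39/50


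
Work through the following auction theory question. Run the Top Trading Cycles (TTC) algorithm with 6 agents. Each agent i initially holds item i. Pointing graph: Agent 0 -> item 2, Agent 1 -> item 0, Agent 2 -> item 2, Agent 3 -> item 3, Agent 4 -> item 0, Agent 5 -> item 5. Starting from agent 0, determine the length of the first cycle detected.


Step 1: Trace the pointer graph from agent 0: 0 -> 2 -> 2
Step 2: A cycle is detected when we revisit agent 2
Step 3: The cycle is: 2 -> 2
Step 4: Cycle length = 1

1


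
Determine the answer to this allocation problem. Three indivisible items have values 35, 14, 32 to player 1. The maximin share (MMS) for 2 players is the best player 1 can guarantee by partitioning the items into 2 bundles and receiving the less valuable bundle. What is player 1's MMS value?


Step 1: Item values = 35, 14, 32
Step 2: Enumerate all 2-bundle partitions and take the smaller bundle:
  Partition 1: {35} vs {14,32} -> bundles 35, 46; min = 35
  Partition 2: {14} vs {35,32} -> bundles 14, 67; min = 14
  Partition 3: {32} vs {35,14} -> bundles 32, 49; min = 32
Step 3: MMS = max(35, 14, 32) = 35

35


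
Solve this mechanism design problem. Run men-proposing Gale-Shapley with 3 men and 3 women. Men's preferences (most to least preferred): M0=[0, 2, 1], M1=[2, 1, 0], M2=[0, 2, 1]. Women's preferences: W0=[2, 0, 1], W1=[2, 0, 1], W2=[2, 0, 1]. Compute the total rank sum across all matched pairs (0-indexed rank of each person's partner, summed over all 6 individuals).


Step 1: Run Gale-Shapley (men propose, women hold best offer):
  M0 proposes to W0; she accepts
  M1 proposes to W2; she accepts
  M2 proposes to W0; she switches from M0
  M0 proposes to W2; she switches from M1
  M1 proposes to W1; she accepts
Step 2: Final matching: W0-M2, W1-M1, W2-M0
Step 3: 0-indexed ranks (man's rank of his match, then woman's): 0 + 0 + 1 + 2 + 1 + 1
Step 4: Total rank sum = 5

5


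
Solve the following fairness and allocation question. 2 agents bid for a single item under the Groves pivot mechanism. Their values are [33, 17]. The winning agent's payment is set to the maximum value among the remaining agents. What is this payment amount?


Step 1: The efficient winner is agent 0 with value 33
Step 2: Other agents' values: [17]
Step 3: Pivot payment = max(others) = 17
Step 4: The winner pays 17

17


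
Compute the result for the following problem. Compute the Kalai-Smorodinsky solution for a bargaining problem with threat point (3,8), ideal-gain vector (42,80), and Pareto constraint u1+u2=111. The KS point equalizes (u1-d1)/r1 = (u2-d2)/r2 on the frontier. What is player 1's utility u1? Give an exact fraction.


Step 1: At the KS point, (u1-d1)/r1 = (u2-d2)/r2 = t and u1+u2 = 111
Step 2: u1 = d1 + r1*t and u2 = d2 + r2*t, so (d1 + r1*t) + (d2 + r2*t) = 111
Step 3: t = (111 - 3 - 8)/(42 + 80) = 100/122 = 50/61
Step 4: u1 = d1 + r1*t = 3 + 42 * 50/61 = 2283/61
Step 5: (Check: u2 = d2 + r2*t = 4488/61; u1+u2 = 2283/61 + 4488/61 = 111, on the frontier.)

2283/61


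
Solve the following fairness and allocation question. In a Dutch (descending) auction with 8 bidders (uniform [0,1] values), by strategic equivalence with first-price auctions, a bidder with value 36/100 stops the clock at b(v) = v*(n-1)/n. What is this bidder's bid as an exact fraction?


Step 1: Dutch auctions are strategically equivalent to first-price auctions
Step 2: The equilibrium bid is b(v) = v*(n-1)/n
Step 3: b = 9/25 * 7/8
Step 4: b = 63/200

63/200


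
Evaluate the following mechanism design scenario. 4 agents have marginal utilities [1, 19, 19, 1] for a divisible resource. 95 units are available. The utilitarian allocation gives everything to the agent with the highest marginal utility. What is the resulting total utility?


Step 1: The marginal utilities are [1, 19, 19, 1]
Step 2: The highest marginal utility is 19
Step 3: All 95 units go to that agent
Step 4: Total utility = 19 * 95 = 1805

1805


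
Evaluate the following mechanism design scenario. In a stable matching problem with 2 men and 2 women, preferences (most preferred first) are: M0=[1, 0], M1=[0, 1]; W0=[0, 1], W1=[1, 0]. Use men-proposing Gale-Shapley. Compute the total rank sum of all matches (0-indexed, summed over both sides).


Step 1: Run Gale-Shapley (men propose, women hold best offer):
  M0 proposes to W1; she accepts
  M1 proposes to W0; she accepts
Step 2: Final matching: W0-M1, W1-M0
Step 3: 0-indexed ranks (man's rank of his match, then woman's): 0 + 1 + 0 + 1
Step 4: Total rank sum = 2

2


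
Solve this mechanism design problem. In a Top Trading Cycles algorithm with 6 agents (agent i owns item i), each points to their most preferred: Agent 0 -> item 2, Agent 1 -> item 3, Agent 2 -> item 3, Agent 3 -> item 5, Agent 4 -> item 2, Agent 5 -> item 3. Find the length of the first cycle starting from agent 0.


Step 1: Trace the pointer graph from agent 0: 0 -> 2 -> 3 -> 5 -> 3
Step 2: A cycle is detected when we revisit agent 3
Step 3: The cycle is: 3 -> 5 -> 3
Step 4: Cycle length = 2

2


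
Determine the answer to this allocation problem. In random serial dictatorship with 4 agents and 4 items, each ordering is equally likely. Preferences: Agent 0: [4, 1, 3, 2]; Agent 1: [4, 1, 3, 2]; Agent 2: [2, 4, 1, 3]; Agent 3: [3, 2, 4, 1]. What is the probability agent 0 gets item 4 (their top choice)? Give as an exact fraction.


Step 1: Agent 0 wants item 4
Step 2: There are 24 possible orderings of agents
Step 3: In 12 orderings, agent 0 gets item 4
Step 4: Probability = 12/24 = 1/2

1/2


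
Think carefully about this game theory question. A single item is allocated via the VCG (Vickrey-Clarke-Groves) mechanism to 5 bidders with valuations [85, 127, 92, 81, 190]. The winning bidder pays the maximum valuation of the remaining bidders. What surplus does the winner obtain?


Step 1: The winner is the agent with the highest value: agent 4 with value 190
Step 2: Values of other agents: [85, 127, 92, 81]
Step 3: VCG payment = max of others' values = 127
Step 4: Surplus = 190 - 127 = 63

63


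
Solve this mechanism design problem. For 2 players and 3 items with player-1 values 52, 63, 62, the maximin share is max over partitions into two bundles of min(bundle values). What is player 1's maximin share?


Step 1: Item values = 52, 63, 62
Step 2: Enumerate all 2-bundle partitions and take the smaller bundle:
  Partition 1: {52} vs {63,62} -> bundles 52, 125; min = 52
  Partition 2: {63} vs {52,62} -> bundles 63, 114; min = 63
  Partition 3: {62} vs {52,63} -> bundles 62, 115; min = 62
Step 3: MMS = max(52, 63, 62) = 63

63


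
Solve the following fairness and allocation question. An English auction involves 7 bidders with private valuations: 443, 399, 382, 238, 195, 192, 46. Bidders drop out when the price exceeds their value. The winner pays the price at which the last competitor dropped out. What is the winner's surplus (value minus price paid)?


Step 1: Identify the highest value: 443
Step 2: Identify the second-highest value: 399
Step 3: The final price = second-highest value = 399
Step 4: Surplus = 443 - 399 = 44

44


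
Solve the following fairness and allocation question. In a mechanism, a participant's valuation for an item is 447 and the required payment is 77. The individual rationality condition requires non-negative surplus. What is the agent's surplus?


Step 1: Surplus = value - payment = 447 - 77 = 370
Step 2: IR is satisfied (surplus >= 0)

370


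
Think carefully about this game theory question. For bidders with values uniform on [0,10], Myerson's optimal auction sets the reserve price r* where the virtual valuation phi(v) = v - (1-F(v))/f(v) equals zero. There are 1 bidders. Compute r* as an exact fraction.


Step 1: For U[0,10], F(v) = v/10 and f(v) = 1/10
Step 2: phi(v) = v - (1 - v/10)/(1/10) = v - (10 - v) = 2v - 10
Step 3: Set phi(r*) = 0: 2r* - 10 = 0
Step 4: r* = 10/2 = 5 (the number of bidders n = 1 does not enter)

5


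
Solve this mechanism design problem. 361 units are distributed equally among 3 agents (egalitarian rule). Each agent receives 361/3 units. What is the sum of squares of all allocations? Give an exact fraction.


Step 1: Each agent's share = 361/3
Step 2: Square of each share = (361/3)^2 = 130321/9
Step 3: Sum of squares = 3 * 130321/9 = 130321/3

130321/3


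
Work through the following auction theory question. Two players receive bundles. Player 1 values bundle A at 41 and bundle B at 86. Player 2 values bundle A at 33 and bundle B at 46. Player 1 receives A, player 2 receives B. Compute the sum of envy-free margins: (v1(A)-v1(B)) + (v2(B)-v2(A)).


Step 1: Player 1's margin = v1(A) - v1(B) = 41 - 86 = -45
Step 2: Player 2's margin = v2(B) - v2(A) = 46 - 33 = 13
Step 3: Total margin = -45 + 13 = -32

-32


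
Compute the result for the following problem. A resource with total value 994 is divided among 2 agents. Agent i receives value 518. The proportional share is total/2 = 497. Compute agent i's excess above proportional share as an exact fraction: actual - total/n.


Step 1: Proportional share = 994/2 = 497
Step 2: Agent's actual allocation = 518
Step 3: Excess = 518 - 497 = 21

21


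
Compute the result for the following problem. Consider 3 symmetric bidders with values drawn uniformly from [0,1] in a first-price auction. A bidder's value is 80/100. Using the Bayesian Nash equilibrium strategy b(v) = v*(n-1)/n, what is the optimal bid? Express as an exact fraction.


Step 1: The symmetric BNE bidding function is b(v) = v * (n-1) / n
Step 2: Substitute v = 4/5 and n = 3
Step 3: b = 4/5 * 2/3
Step 4: b = 8/15

8/15


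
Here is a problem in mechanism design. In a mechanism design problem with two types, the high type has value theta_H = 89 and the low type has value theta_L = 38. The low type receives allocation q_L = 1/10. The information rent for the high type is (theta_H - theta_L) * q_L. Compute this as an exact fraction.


Step 1: theta_H - theta_L = 89 - 38 = 51
Step 2: Information rent = (theta_H - theta_L) * q_L
Step 3: = 51 * 1/10
Step 4: = 51/10

51/10


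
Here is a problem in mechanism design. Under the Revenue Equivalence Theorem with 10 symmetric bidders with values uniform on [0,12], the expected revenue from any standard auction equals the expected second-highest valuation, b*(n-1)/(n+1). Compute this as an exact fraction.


Step 1: By Revenue Equivalence, expected revenue = b*(n-1)/(n+1)
Step 2: Substituting n = 10, b = 12
Step 3: Revenue = 12*(10-1)/(10+1) = 12*9/11
Step 4: Revenue = 108/11

108/11


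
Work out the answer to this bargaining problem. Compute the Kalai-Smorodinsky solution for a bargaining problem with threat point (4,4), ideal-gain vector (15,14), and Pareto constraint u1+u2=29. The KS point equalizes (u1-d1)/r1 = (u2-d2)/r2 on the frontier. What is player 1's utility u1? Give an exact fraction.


Step 1: At the KS point, (u1-d1)/r1 = (u2-d2)/r2 = t and u1+u2 = 29
Step 2: u1 = d1 + r1*t and u2 = d2 + r2*t, so (d1 + r1*t) + (d2 + r2*t) = 29
Step 3: t = (29 - 4 - 4)/(15 + 14) = 21/29
Step 4: u1 = d1 + r1*t = 4 + 15 * 21/29 = 431/29
Step 5: (Check: u2 = d2 + r2*t = 410/29; u1+u2 = 431/29 + 410/29 = 29, on the frontier.)

431/29


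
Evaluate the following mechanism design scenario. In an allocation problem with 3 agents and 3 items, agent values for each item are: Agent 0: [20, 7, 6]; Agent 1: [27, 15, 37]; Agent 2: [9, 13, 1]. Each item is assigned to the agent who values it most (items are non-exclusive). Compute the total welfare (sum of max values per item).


Step 1: For each item, find the maximum value among all agents.
Step 2: Item 0 -> Agent 1 (value 27)
Step 3: Item 1 -> Agent 1 (value 15)
Step 4: Item 2 -> Agent 1 (value 37)
Step 5: Total welfare = 27 + 15 + 37 = 79

79


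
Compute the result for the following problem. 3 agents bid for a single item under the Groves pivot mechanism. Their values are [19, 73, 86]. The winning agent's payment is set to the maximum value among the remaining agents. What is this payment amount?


Step 1: The efficient winner is agent 2 with value 86
Step 2: Other agents' values: [19, 73]
Step 3: Pivot payment = max(others) = 73
Step 4: The winner pays 73

73


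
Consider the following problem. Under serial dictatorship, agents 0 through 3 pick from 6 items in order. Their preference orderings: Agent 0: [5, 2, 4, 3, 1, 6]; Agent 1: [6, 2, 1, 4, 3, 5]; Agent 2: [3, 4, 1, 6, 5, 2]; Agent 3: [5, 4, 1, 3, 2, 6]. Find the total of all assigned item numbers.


Step 1: Agent 0 picks item 5
Step 2: Agent 1 picks item 6
Step 3: Agent 2 picks item 3
Step 4: Agent 3 picks item 4
Step 5: Sum = 5 + 6 + 3 + 4 = 18

18


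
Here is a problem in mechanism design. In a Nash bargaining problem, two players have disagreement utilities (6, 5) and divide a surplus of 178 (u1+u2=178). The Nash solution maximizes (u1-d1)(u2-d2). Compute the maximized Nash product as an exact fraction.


Step 1: The Nash solution splits surplus symmetrically above the disagreement point
Step 2: u1 = (total + d1 - d2)/2 = (178 + 6 - 5)/2 = 179/2
Step 3: u2 = (total - d1 + d2)/2 = (178 - 6 + 5)/2 = 177/2
Step 4: Nash product = (179/2 - 6) * (177/2 - 5)
Step 5: = 167/2 * 167/2 = 27889/4

27889/4


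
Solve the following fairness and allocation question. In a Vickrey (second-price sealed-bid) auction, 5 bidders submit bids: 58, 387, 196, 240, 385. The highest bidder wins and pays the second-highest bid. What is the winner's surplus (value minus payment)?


Step 1: Sort bids in descending order: 387, 385, 240, 196, 58
Step 2: The winning bid is the highest: 387
Step 3: The payment equals the second-highest bid: 385
Step 4: Surplus = winner's bid - payment = 387 - 385 = 2

2


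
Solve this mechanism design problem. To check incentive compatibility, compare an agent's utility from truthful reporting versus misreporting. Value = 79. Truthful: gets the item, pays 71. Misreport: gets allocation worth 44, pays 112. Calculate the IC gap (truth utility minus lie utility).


Step 1: U(truth) = value - payment = 79 - 71 = 8
Step 2: U(lie) = allocation - payment = 44 - 112 = -68
Step 3: IC gap = 8 - (-68) = 76

76


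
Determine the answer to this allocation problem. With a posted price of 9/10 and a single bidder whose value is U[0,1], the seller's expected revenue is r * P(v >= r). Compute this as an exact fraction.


Step 1: Posted price r = 9/10, value support [0,1]
Step 2: P(v >= r) = (1 - 9/10)/1 = 1/10
Step 3: Expected revenue = r * P(v >= r) = 9/10 * 1/10
Step 4: Revenue = 9/100

9/100


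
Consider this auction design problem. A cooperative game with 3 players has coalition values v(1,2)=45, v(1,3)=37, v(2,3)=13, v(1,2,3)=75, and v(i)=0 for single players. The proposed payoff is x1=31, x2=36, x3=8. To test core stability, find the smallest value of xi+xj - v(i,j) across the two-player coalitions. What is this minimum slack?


Step 1: Slack for coalition (1,2): x1+x2 - v12 = 67 - 45 = 22
Step 2: Slack for coalition (1,3): x1+x3 - v13 = 39 - 37 = 2
Step 3: Slack for coalition (2,3): x2+x3 - v23 = 44 - 13 = 31
Step 4: Minimum slack = min(22, 2, 31) = 2, attained by (1,3); no pair can gain by deviating, so the allocation is in the core

2


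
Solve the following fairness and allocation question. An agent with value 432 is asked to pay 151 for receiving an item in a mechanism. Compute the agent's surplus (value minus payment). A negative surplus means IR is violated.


Step 1: Surplus = value - payment = 432 - 151 = 281
Step 2: IR is satisfied (surplus >= 0)

281


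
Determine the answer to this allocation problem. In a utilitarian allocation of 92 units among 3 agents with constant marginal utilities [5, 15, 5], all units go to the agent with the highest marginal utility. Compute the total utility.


Step 1: The marginal utilities are [5, 15, 5]
Step 2: The highest marginal utility is 15
Step 3: All 92 units go to that agent
Step 4: Total utility = 15 * 92 = 1380

1380


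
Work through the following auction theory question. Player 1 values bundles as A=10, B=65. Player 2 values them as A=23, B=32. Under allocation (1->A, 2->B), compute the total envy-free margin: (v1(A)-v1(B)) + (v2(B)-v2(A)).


Step 1: Player 1's margin = v1(A) - v1(B) = 10 - 65 = -55
Step 2: Player 2's margin = v2(B) - v2(A) = 32 - 23 = 9
Step 3: Total margin = -55 + 9 = -46

-46


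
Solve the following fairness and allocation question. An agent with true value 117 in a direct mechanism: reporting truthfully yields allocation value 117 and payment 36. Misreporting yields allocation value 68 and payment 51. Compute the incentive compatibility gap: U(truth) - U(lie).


Step 1: U(truth) = value - payment = 117 - 36 = 81
Step 2: U(lie) = allocation - payment = 68 - 51 = 17
Step 3: IC gap = 81 - 17 = 64

64


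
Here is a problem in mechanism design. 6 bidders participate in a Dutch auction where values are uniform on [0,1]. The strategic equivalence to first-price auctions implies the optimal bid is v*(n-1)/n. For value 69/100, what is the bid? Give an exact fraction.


Step 1: Dutch auctions are strategically equivalent to first-price auctions
Step 2: The equilibrium bid is b(v) = v*(n-1)/n
Step 3: b = 69/100 * 5/6
Step 4: b = 23/40

23/40


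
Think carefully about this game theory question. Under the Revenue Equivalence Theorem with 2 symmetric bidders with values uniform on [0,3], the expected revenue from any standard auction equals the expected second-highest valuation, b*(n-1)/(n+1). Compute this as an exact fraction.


Step 1: By Revenue Equivalence, expected revenue = b*(n-1)/(n+1)
Step 2: Substituting n = 2, b = 3
Step 3: Revenue = 3*(2-1)/(2+1) = 3*1/3
Step 4: Revenue = 3/3 = 1

1


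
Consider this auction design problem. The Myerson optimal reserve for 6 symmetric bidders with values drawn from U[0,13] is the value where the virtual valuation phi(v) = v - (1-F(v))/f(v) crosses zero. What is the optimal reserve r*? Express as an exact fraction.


Step 1: For U[0,13], F(v) = v/13 and f(v) = 1/13
Step 2: phi(v) = v - (1 - v/13)/(1/13) = v - (13 - v) = 2v - 13
Step 3: Set phi(r*) = 0: 2r* - 13 = 0
Step 4: r* = 13/2 (the number of bidders n = 6 does not enter)

13/2


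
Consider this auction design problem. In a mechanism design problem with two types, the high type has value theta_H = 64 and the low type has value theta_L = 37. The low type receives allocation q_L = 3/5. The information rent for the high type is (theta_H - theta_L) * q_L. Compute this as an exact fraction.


Step 1: theta_H - theta_L = 64 - 37 = 27
Step 2: Information rent = (theta_H - theta_L) * q_L
Step 3: = 27 * 3/5
Step 4: = 81/5

81/5


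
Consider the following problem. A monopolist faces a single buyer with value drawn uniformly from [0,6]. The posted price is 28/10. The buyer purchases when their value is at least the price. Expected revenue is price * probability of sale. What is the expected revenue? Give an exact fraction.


Step 1: Posted price r = 14/5, value support [0,6]
Step 2: P(v >= r) = (6 - 14/5)/6 = 8/15
Step 3: Expected revenue = r * P(v >= r) = 14/5 * 8/15
Step 4: Revenue = 112/75

112/75


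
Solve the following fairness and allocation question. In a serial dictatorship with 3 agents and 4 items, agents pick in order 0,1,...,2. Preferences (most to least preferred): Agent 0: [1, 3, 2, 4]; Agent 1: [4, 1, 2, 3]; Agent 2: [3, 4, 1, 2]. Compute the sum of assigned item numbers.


Step 1: Agent 0 picks item 1
Step 2: Agent 1 picks item 4
Step 3: Agent 2 picks item 3
Step 4: Sum = 1 + 4 + 3 = 8

8


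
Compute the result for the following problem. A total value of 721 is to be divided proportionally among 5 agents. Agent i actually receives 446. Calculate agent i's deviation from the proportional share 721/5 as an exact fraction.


Step 1: Proportional share = 721/5
Step 2: Agent's actual allocation = 446
Step 3: Excess = 446 - 721/5 = 1509/5

1509/5


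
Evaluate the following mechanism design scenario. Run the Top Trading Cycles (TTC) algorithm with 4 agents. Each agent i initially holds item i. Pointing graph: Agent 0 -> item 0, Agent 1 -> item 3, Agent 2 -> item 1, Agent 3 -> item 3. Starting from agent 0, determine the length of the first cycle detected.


Step 1: Trace the pointer graph from agent 0: 0 -> 0
Step 2: A cycle is detected when we revisit agent 0
Step 3: The cycle is: 0 -> 0
Step 4: Cycle length = 1

1


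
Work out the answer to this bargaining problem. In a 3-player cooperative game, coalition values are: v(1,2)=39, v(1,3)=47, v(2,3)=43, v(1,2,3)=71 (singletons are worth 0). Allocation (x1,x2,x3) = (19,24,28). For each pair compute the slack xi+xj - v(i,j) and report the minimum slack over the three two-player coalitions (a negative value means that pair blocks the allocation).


Step 1: Slack for coalition (1,2): x1+x2 - v12 = 43 - 39 = 4
Step 2: Slack for coalition (1,3): x1+x3 - v13 = 47 - 47 = 0
Step 3: Slack for coalition (2,3): x2+x3 - v23 = 52 - 43 = 9
Step 4: Minimum slack = min(4, 0, 9) = 0, attained by (1,3); no pair can gain by deviating, so the allocation is in the core

0


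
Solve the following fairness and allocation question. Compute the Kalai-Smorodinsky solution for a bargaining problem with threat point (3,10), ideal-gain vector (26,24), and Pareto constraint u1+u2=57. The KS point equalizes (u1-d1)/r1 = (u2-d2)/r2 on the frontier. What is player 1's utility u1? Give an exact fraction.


Step 1: At the KS point, (u1-d1)/r1 = (u2-d2)/r2 = t and u1+u2 = 57
Step 2: u1 = d1 + r1*t and u2 = d2 + r2*t, so (d1 + r1*t) + (d2 + r2*t) = 57
Step 3: t = (57 - 3 - 10)/(26 + 24) = 44/50 = 22/25
Step 4: u1 = d1 + r1*t = 3 + 26 * 22/25 = 647/25
Step 5: (Check: u2 = d2 + r2*t = 778/25; u1+u2 = 647/25 + 778/25 = 57, on the frontier.)

647/25


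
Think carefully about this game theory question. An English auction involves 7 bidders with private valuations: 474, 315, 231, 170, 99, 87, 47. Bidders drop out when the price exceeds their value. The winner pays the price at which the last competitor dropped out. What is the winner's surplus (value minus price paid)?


Step 1: Identify the highest value: 474
Step 2: Identify the second-highest value: 315
Step 3: The final price = second-highest value = 315
Step 4: Surplus = 474 - 315 = 159

159


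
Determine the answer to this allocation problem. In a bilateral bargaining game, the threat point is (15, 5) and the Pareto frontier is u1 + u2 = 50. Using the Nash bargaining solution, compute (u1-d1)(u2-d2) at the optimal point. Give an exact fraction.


Step 1: The Nash solution splits surplus symmetrically above the disagreement point
Step 2: u1 = (total + d1 - d2)/2 = (50 + 15 - 5)/2 = 30
Step 3: u2 = (total - d1 + d2)/2 = (50 - 15 + 5)/2 = 20
Step 4: Nash product = (30 - 15) * (20 - 5)
Step 5: = 15 * 15 = 225

225
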